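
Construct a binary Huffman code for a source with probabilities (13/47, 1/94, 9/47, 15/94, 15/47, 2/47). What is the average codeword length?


Huffman construction (repeatedly merge the two least-probable nodes; each merge adds 1 bit to every symbol beneath it): 1/94 + 2/47 = 5/94; 5/94 + 15/94 = 10/47; 9/47 + 10/47 = 19/47; 13/47 + 15/47 = 28/47; 19/47 + 28/47 = 1. Resulting codeword lengths (in the order the probabilities were given): (2, 4, 2, 3, 2, 4). L_avg = sum(p_i * l_i) = 13/47*2 + 1/94*4 + 9/47*2 + 15/94*3 + 15/47*2 + 2/47*4 = 213/94 = 2.266

2.266 bits


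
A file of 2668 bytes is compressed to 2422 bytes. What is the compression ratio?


Ratio = original / compressed = 2668 / 2422 = 1.1016

1.1016


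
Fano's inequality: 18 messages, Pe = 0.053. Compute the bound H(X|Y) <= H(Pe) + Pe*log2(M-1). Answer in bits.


H(Pe) = -Pe*log2(Pe) - (1-Pe)*log2(1-Pe) = -0.053*log2(0.053) - 0.947*log2(0.947) = 0.224607 + 0.074400 = 0.299. Pe*log2(M-1) = 0.053*log2(17) = 0.216636. Bound = H(Pe) + Pe*log2(M-1) = 0.224607 + 0.074400 + 0.216636 = 0.5156

0.5156 bits


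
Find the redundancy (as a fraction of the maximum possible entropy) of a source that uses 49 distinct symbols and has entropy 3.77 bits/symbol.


H_max = log2(K) = log2(49) = 5.6147 bits/symbol. Redundancy = 1 - H/H_max = 1 - 3.77/5.6147 = 1 - 0.6715 = 0.3285

0.3285


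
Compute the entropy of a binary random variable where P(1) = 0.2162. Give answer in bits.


H = -p*log2(p) - (1-p)*log2(1-p). -0.2162*log2(0.2162) = 0.477707; -0.7838*log2(0.7838) = 0.275461. H = 0.477707 + 0.275461 = 0.7532

0.7532 bits


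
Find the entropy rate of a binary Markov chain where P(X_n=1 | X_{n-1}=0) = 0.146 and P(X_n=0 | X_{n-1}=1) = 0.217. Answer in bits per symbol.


Stationary distribution: pi_0 = p10/(p01+p10) = 0.5978, pi_1 = 0.4022. Entropy rate H' = pi_0*H(p01) + pi_1*H(p10) = 0.5978*0.5997 + 0.4022*0.7547 = 0.662

0.662 bits/symbol


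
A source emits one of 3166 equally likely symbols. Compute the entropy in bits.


H = log2(n) = log2(3166) = 11.6284

11.6284 bits


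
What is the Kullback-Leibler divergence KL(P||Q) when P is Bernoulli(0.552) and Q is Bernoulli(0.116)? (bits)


KL = p*log2(p/q) + (1-p)*log2((1-p)/(1-q)) = 0.552*log2(0.552/0.116) + 0.448*log2(0.448/0.884) = 0.803

0.803 bits


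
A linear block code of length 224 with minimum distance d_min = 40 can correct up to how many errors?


Correction capability = floor((d-1)/2) = floor((40-1)/2) = 19

19 errors


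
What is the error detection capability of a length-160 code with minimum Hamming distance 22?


Detection capability = d_min - 1 = 22 - 1 = 21

21 errors


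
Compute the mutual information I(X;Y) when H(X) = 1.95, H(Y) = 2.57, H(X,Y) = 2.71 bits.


I(X;Y) = H(X) + H(Y) - H(X,Y) = 1.95 + 2.57 - 2.71 = 1.81

1.81 bits


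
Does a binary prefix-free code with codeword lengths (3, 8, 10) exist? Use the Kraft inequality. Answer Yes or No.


Kraft sum = sum(2^(-l_i)) = 0.1299, need <= 1. Result: satisfied (a binary prefix-free code with these lengths exists)

Yes


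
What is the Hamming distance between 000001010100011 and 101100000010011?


Count differing positions: ^ . ^ ^ . ^ . ^ . ^ ^ . . . . = 7 differences

7


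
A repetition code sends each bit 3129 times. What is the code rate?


Rate = k/n = 1/3129

1/3129


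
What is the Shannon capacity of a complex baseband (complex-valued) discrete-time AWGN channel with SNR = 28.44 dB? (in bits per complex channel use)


SNR_linear = 10^(28.44/10) = 698.2324; C = log2(1 + SNR_linear) = log2(1 + 698.2324) = 9.4496

9.4496 bits/channel use


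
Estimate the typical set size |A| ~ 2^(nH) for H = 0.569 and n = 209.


log2|A_typical| = nH = 209 * 0.569 = 118.921, so |A_typical| ~ 2^118.921 = 6.292e+35

6.292e+35


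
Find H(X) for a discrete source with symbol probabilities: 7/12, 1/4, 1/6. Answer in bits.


H = -sum(p_i * log2(p_i)). Terms: -(7/12)*log2(7/12) = 0.453604; -(1/4)*log2(1/4) = 0.500000; -(1/6)*log2(1/6) = 0.430827. H = 0.453604 + 0.500000 + 0.430827 = 1.3844

1.3844 bits


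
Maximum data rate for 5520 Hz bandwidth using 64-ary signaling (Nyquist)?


Rate = 2 * B * log2(M) = 2 * 5520 * 6.0 = 66240.0

66240.0 bps


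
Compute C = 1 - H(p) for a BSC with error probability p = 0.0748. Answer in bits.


H(p) = -p*log2(p) - (1-p)*log2(1-p) = -0.0748*log2(0.0748) - 0.9252*log2(0.9252) = 0.279813 + 0.103773 = 0.3836. C = 1 - H(p) = 1 - 0.3836 = 0.6164

0.6164 bits


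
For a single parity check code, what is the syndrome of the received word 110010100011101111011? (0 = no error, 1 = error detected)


Syndrome = XOR of all bits = 1 XOR 1 XOR 0 XOR 0 XOR 1 XOR 0 XOR 1 XOR 0 XOR 0 XOR 0 XOR 1 XOR 1 XOR 1 XOR 0 XOR 1 XOR 1 XOR 1 XOR 1 XOR 0 XOR 1 XOR 1 = 1

1


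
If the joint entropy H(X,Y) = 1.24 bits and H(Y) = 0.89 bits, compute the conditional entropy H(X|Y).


H(X|Y) = H(X,Y) - H(Y) = 1.24 - 0.89 = 0.35

0.35 bits


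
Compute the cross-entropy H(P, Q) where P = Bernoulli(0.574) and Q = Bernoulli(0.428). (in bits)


H(P,Q) = -p*log2(q) - (1-p)*log2(1-q). -0.574*log2(0.428) = 0.702758; -0.426*log2(0.572) = 0.343319. H(P,Q) = 0.702758 + 0.343319 = 1.0461

1.0461 bits


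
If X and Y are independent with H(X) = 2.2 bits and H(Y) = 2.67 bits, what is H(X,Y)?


For independent variables, H(X,Y) = H(X) + H(Y) = 2.2 + 2.67 = 4.87

4.87 bits


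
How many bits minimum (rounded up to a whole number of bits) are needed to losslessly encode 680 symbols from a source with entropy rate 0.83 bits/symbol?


Minimum bits >= n * H = 680 * 0.83 = 564.4, rounded up to a whole number of bits = 565

565 bits


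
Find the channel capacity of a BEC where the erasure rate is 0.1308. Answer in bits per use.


C = 1 - epsilon = 1 - 0.1308 = 0.8692

0.8692 bits


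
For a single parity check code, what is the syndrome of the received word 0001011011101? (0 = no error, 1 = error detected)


Syndrome = XOR of all bits = 0 XOR 0 XOR 0 XOR 1 XOR 0 XOR 1 XOR 1 XOR 0 XOR 1 XOR 1 XOR 1 XOR 0 XOR 1 = 1

1


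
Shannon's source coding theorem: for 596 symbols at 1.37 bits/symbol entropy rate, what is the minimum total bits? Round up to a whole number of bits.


Minimum bits >= n * H = 596 * 1.37 = 816.52, rounded up to a whole number of bits = 817

817 bits


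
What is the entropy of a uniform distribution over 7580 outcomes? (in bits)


H = log2(n) = log2(7580) = 12.888

12.888 bits


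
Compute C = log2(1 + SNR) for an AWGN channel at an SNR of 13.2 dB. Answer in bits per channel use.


SNR_linear = 10^(13.2/10) = 20.893; C = log2(1 + SNR_linear) = log2(1 + 20.893) = 4.4524

4.4524 bits/channel use


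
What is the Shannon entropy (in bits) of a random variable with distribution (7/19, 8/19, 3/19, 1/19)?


H = -sum(p_i * log2(p_i)). Terms: -(7/19)*log2(7/19) = 0.530737; -(8/19)*log2(8/19) = 0.525443; -(3/19)*log2(3/19) = 0.420468; -(1/19)*log2(1/19) = 0.223575. H = 0.530737 + 0.525443 + 0.420468 + 0.223575 = 1.7002

1.7002 bits


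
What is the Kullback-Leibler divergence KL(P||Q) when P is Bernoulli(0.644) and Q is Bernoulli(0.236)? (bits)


KL = p*log2(p/q) + (1-p)*log2((1-p)/(1-q)) = 0.644*log2(0.644/0.236) + 0.356*log2(0.356/0.764) = 0.5405

0.5405 bits


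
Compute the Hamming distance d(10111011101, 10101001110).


Count differing positions: . . . ^ . . ^ . . ^ ^ = 4 differences

4


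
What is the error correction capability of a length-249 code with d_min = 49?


Correction capability = floor((d-1)/2) = floor((49-1)/2) = 24

24 errors


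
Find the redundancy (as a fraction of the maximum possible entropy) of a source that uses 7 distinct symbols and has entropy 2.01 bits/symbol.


H_max = log2(K) = log2(7) = 2.8074 bits/symbol. Redundancy = 1 - H/H_max = 1 - 2.01/2.8074 = 1 - 0.716 = 0.284

0.284


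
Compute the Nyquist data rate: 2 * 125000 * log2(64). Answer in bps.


Rate = 2 * B * log2(M) = 2 * 125000 * 6.0 = 1500000.0

1500000.0 bps


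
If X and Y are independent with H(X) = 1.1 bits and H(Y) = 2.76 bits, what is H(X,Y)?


For independent variables, H(X,Y) = H(X) + H(Y) = 1.1 + 2.76 = 3.86

3.86 bits


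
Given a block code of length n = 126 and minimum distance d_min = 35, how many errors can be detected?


Detection capability = d_min - 1 = 35 - 1 = 34

34 errors


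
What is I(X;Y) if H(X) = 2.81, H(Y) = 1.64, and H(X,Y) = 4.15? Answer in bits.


I(X;Y) = H(X) + H(Y) - H(X,Y) = 2.81 + 1.64 - 4.15 = 0.3

0.3 bits


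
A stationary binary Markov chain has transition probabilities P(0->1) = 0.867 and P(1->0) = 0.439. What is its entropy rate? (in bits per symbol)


Stationary distribution: pi_0 = p10/(p01+p10) = 0.3361, pi_1 = 0.6639. Entropy rate H' = pi_0*H(p01) + pi_1*H(p10) = 0.3361*0.5656 + 0.6639*0.9892 = 0.8468

0.8468 bits/symbol


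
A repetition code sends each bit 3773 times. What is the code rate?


Rate = k/n = 1/3773

1/3773


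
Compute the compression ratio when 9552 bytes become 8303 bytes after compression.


Ratio = original / compressed = 9552 / 8303 = 1.1504

1.1504


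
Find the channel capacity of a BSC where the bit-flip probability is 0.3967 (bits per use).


H(p) = -p*log2(p) - (1-p)*log2(1-p) = -0.3967*log2(0.3967) - 0.6033*log2(0.6033) = 0.529150 + 0.439837 = 0.969. C = 1 - H(p) = 1 - 0.969 = 0.031

0.031 bits


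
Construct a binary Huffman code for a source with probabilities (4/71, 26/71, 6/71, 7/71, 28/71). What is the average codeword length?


Huffman construction (repeatedly merge the two least-probable nodes; each merge adds 1 bit to every symbol beneath it): 4/71 + 6/71 = 10/71; 7/71 + 10/71 = 17/71; 17/71 + 26/71 = 43/71; 28/71 + 43/71 = 1. Resulting codeword lengths (in the order the probabilities were given): (4, 2, 4, 3, 1). L_avg = sum(p_i * l_i) = 4/71*4 + 26/71*2 + 6/71*4 + 7/71*3 + 28/71*1 = 141/71 = 1.9859

1.9859 bits


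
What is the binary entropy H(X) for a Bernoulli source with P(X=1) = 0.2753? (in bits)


H = -p*log2(p) - (1-p)*log2(1-p). -0.2753*log2(0.2753) = 0.512312; -0.7247*log2(0.7247) = 0.336655. H = 0.512312 + 0.336655 = 0.849

0.849 bits


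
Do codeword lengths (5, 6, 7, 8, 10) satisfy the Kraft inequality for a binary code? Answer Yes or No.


Kraft sum = sum(2^(-l_i)) = 0.0596, need <= 1. Result: satisfied (a binary prefix-free code with these lengths exists)

Yes


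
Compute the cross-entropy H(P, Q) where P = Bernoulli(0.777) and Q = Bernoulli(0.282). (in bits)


H(P,Q) = -p*log2(q) - (1-p)*log2(1-q). -0.777*log2(0.282) = 1.418983; -0.223*log2(0.718) = 0.106582. H(P,Q) = 1.418983 + 0.106582 = 1.5256

1.5256 bits


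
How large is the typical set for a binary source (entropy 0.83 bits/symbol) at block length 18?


log2|A_typical| = nH = 18 * 0.83 = 14.94, so |A_typical| ~ 2^14.94 = 3.143e+04

3.143e+04


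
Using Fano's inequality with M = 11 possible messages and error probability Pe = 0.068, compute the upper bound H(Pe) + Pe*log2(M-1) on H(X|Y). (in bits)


H(Pe) = -Pe*log2(Pe) - (1-Pe)*log2(1-Pe) = -0.068*log2(0.068) - 0.932*log2(0.932) = 0.263726 + 0.094689 = 0.3584. Pe*log2(M-1) = 0.068*log2(10) = 0.225891. Bound = H(Pe) + Pe*log2(M-1) = 0.263726 + 0.094689 + 0.225891 = 0.5843

0.5843 bits


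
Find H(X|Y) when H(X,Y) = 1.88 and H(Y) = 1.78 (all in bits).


H(X|Y) = H(X,Y) - H(Y) = 1.88 - 1.78 = 0.1

0.1 bits


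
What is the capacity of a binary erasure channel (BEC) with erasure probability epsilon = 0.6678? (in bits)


C = 1 - epsilon = 1 - 0.6678 = 0.3322

0.3322 bits


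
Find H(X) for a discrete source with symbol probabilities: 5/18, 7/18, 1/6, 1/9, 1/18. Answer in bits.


H = -sum(p_i * log2(p_i)). Terms: -(5/18)*log2(5/18) = 0.513332; -(7/18)*log2(7/18) = 0.529888; -(1/6)*log2(1/6) = 0.430827; -(1/9)*log2(1/9) = 0.352214; -(1/18)*log2(1/18) = 0.231663. H = 0.513332 + 0.529888 + 0.430827 + 0.352214 + 0.231663 = 2.0579

2.0579 bits


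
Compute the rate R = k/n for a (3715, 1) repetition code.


Rate = k/n = 1/3715

1/3715


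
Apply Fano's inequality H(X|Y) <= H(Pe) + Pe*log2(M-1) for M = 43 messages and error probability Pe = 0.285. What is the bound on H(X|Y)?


H(Pe) = -Pe*log2(Pe) - (1-Pe)*log2(1-Pe) = -0.285*log2(0.285) - 0.715*log2(0.715) = 0.516125 + 0.346049 = 0.8622. Pe*log2(M-1) = 0.285*log2(42) = 1.536810. Bound = H(Pe) + Pe*log2(M-1) = 0.516125 + 0.346049 + 1.536810 = 2.399

2.399 bits


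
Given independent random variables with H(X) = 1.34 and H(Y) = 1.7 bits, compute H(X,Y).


For independent variables, H(X,Y) = H(X) + H(Y) = 1.34 + 1.7 = 3.04

3.04 bits


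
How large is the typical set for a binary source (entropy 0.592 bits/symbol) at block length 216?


log2|A_typical| = nH = 216 * 0.592 = 127.872, so |A_typical| ~ 2^127.872 = 3.114e+38

3.114e+38


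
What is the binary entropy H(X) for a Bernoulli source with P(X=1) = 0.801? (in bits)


H = -p*log2(p) - (1-p)*log2(1-p). -0.801*log2(0.801) = 0.256421; -0.199*log2(0.199) = 0.463503. H = 0.256421 + 0.463503 = 0.7199

0.7199 bits


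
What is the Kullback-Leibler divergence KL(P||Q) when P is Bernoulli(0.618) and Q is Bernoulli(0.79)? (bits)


KL = p*log2(p/q) + (1-p)*log2((1-p)/(1-q)) = 0.618*log2(0.618/0.79) + 0.382*log2(0.382/0.21) = 0.1108

0.1108 bits


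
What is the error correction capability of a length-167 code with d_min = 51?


Correction capability = floor((d-1)/2) = floor((51-1)/2) = 25

25 errors


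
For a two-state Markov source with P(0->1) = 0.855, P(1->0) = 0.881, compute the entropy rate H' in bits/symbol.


Stationary distribution: pi_0 = p10/(p01+p10) = 0.5075, pi_1 = 0.4925. Entropy rate H' = pi_0*H(p01) + pi_1*H(p10) = 0.5075*0.5972 + 0.4925*0.5265 = 0.5624

0.5624 bits/symbol


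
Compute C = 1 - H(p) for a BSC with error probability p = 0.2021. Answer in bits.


H(p) = -p*log2(p) - (1-p)*log2(1-p) = -0.2021*log2(0.2021) - 0.7979*log2(0.7979) = 0.466216 + 0.259892 = 0.7261. C = 1 - H(p) = 1 - 0.7261 = 0.2739

0.2739 bits


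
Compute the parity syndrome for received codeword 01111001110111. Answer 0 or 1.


Syndrome = XOR of all bits = 0 XOR 1 XOR 1 XOR 1 XOR 1 XOR 0 XOR 0 XOR 1 XOR 1 XOR 1 XOR 0 XOR 1 XOR 1 XOR 1 = 0

0


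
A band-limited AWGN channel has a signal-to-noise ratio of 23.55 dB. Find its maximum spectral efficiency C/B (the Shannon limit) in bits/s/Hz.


SNR_linear = 10^(23.55/10) = 226.4644; C/B = log2(1 + SNR_linear) = log2(1 + 226.4644) = 7.8295

7.8295 bits/s/Hz


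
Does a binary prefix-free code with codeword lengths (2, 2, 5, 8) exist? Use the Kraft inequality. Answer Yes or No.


Kraft sum = sum(2^(-l_i)) = 0.5352, need <= 1. Result: satisfied (a binary prefix-free code with these lengths exists)

Yes


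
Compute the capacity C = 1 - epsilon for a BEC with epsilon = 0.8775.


C = 1 - epsilon = 1 - 0.8775 = 0.1225

0.1225 bits


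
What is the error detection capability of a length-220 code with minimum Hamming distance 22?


Detection capability = d_min - 1 = 22 - 1 = 21

21 errors


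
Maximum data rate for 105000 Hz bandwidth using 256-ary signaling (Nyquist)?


Rate = 2 * B * log2(M) = 2 * 105000 * 8.0 = 1680000.0

1680000.0 bps


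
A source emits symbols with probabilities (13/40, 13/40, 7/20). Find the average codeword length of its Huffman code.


Huffman construction (repeatedly merge the two least-probable nodes; each merge adds 1 bit to every symbol beneath it): 13/40 + 13/40 = 13/20; 7/20 + 13/20 = 1. Resulting codeword lengths (in the order the probabilities were given): (2, 2, 1). L_avg = sum(p_i * l_i) = 13/40*2 + 13/40*2 + 7/20*1 = 33/20 = 1.65

1.65 bits


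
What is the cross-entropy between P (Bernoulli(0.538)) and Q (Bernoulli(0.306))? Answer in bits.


H(P,Q) = -p*log2(q) - (1-p)*log2(1-q). -0.538*log2(0.306) = 0.919117; -0.462*log2(0.694) = 0.243471. H(P,Q) = 0.919117 + 0.243471 = 1.1626

1.1626 bits


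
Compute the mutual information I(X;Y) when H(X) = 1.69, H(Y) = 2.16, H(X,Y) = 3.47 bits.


I(X;Y) = H(X) + H(Y) - H(X,Y) = 1.69 + 2.16 - 3.47 = 0.38

0.38 bits


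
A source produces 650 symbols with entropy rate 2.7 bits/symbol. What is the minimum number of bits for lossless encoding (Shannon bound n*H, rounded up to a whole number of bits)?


Minimum bits >= n * H = 650 * 2.7 = 1755.0, rounded up to a whole number of bits = 1755

1755 bits


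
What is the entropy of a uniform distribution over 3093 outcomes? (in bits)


H = log2(n) = log2(3093) = 11.5948

11.5948 bits


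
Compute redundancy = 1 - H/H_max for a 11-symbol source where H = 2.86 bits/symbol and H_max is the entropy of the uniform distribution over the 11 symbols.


H_max = log2(K) = log2(11) = 3.4594 bits/symbol. Redundancy = 1 - H/H_max = 1 - 2.86/3.4594 = 1 - 0.8267 = 0.1733

0.1733


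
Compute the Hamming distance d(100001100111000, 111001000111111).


Count differing positions: . ^ ^ . . . ^ . . . . . ^ ^ ^ = 6 differences

6


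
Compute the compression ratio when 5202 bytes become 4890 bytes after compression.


Ratio = original / compressed = 5202 / 4890 = 1.0638

1.0638


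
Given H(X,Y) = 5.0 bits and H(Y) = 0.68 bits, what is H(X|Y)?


H(X|Y) = H(X,Y) - H(Y) = 5.0 - 0.68 = 4.32

4.32 bits


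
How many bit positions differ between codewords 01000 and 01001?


Count differing positions: . . . . ^ = 1 differences

1


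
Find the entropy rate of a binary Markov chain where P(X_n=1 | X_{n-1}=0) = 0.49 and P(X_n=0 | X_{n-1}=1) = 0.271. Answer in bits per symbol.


Stationary distribution: pi_0 = p10/(p01+p10) = 0.3561, pi_1 = 0.6439. Entropy rate H' = pi_0*H(p01) + pi_1*H(p10) = 0.3561*0.9997 + 0.6439*0.8429 = 0.8987

0.8987 bits/symbol


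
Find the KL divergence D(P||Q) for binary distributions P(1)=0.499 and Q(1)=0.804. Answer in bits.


KL = p*log2(p/q) + (1-p)*log2((1-p)/(1-q)) = 0.499*log2(0.499/0.804) + 0.501*log2(0.501/0.196) = 0.3349

0.3349 bits


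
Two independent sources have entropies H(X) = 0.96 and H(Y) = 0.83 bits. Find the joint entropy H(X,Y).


For independent variables, H(X,Y) = H(X) + H(Y) = 0.96 + 0.83 = 1.79

1.79 bits


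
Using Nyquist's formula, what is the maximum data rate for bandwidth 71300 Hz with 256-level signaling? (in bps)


Rate = 2 * B * log2(M) = 2 * 71300 * 8.0 = 1140800.0

1140800.0 bps


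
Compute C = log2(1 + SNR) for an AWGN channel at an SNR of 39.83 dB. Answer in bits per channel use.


SNR_linear = 10^(39.83/10) = 9616.1228; C = log2(1 + SNR_linear) = log2(1 + 9616.1228) = 13.2314

13.2314 bits/channel use


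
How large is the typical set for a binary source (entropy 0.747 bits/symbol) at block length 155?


log2|A_typical| = nH = 155 * 0.747 = 115.785, so |A_typical| ~ 2^115.785 = 7.157e+34

7.157e+34


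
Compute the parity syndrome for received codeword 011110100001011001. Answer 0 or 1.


Syndrome = XOR of all bits = 0 XOR 1 XOR 1 XOR 1 XOR 1 XOR 0 XOR 1 XOR 0 XOR 0 XOR 0 XOR 0 XOR 1 XOR 0 XOR 1 XOR 1 XOR 0 XOR 0 XOR 1 = 1

1


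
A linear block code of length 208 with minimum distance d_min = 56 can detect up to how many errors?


Detection capability = d_min - 1 = 56 - 1 = 55

55 errors


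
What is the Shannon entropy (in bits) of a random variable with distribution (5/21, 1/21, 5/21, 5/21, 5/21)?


H = -sum(p_i * log2(p_i)). Terms: -(5/21)*log2(5/21) = 0.492950; -(1/21)*log2(1/21) = 0.209158; -(5/21)*log2(5/21) = 0.492950; -(5/21)*log2(5/21) = 0.492950; -(5/21)*log2(5/21) = 0.492950. H = 0.492950 + 0.209158 + 0.492950 + 0.492950 + 0.492950 = 2.181

2.181 bits


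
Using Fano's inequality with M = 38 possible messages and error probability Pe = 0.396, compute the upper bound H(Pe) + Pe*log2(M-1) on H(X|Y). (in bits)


H(Pe) = -Pe*log2(Pe) - (1-Pe)*log2(1-Pe) = -0.396*log2(0.396) - 0.604*log2(0.604) = 0.529225 + 0.439337 = 0.9686. Pe*log2(M-1) = 0.396*log2(37) = 2.062944. Bound = H(Pe) + Pe*log2(M-1) = 0.529225 + 0.439337 + 2.062944 = 3.0315

3.0315 bits


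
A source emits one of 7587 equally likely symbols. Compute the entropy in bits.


H = log2(n) = log2(7587) = 12.8893

12.8893 bits


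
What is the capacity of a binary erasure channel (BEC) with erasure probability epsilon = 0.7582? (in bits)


C = 1 - epsilon = 1 - 0.7582 = 0.2418

0.2418 bits


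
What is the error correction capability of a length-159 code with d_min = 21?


Correction capability = floor((d-1)/2) = floor((21-1)/2) = 10

10 errors


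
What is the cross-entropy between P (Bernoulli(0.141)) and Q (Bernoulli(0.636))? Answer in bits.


H(P,Q) = -p*log2(q) - (1-p)*log2(1-q). -0.141*log2(0.636) = 0.092059; -0.859*log2(0.364) = 1.252413. H(P,Q) = 0.092059 + 1.252413 = 1.3445

1.3445 bits


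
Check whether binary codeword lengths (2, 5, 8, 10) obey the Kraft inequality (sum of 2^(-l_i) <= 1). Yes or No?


Kraft sum = sum(2^(-l_i)) = 0.2861, need <= 1. Result: satisfied (a binary prefix-free code with these lengths exists)

Yes


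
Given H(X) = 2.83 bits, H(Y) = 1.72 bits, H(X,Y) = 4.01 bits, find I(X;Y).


I(X;Y) = H(X) + H(Y) - H(X,Y) = 2.83 + 1.72 - 4.01 = 0.54

0.54 bits


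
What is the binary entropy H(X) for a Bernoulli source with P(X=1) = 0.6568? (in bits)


H = -p*log2(p) - (1-p)*log2(1-p). -0.6568*log2(0.6568) = 0.398332; -0.3432*log2(0.3432) = 0.529516. H = 0.398332 + 0.529516 = 0.9278

0.9278 bits


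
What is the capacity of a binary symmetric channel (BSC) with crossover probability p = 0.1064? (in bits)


H(p) = -p*log2(p) - (1-p)*log2(1-p) = -0.1064*log2(0.1064) - 0.8936*log2(0.8936) = 0.343931 + 0.145030 = 0.489. C = 1 - H(p) = 1 - 0.489 = 0.511

0.511 bits


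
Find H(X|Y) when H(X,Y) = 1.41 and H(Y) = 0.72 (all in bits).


H(X|Y) = H(X,Y) - H(Y) = 1.41 - 0.72 = 0.69

0.69 bits


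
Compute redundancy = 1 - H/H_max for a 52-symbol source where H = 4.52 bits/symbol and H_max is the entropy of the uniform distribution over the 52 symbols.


H_max = log2(K) = log2(52) = 5.7004 bits/symbol. Redundancy = 1 - H/H_max = 1 - 4.52/5.7004 = 1 - 0.7929 = 0.2071

0.2071


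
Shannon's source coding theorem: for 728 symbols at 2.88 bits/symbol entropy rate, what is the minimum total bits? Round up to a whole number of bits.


Minimum bits >= n * H = 728 * 2.88 = 2096.64, rounded up to a whole number of bits = 2097

2097 bits


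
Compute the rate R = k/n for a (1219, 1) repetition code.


Rate = k/n = 1/1219

1/1219


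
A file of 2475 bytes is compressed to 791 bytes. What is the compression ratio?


Ratio = original / compressed = 2475 / 791 = 3.129

3.129


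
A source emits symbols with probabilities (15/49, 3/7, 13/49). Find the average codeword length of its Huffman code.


Huffman construction (repeatedly merge the two least-probable nodes; each merge adds 1 bit to every symbol beneath it): 13/49 + 15/49 = 4/7; 3/7 + 4/7 = 1. Resulting codeword lengths (in the order the probabilities were given): (2, 1, 2). L_avg = sum(p_i * l_i) = 15/49*2 + 3/7*1 + 13/49*2 = 11/7 = 1.5714

1.5714 bits


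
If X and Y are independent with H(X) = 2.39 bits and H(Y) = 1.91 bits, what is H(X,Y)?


For independent variables, H(X,Y) = H(X) + H(Y) = 2.39 + 1.91 = 4.3

4.3 bits


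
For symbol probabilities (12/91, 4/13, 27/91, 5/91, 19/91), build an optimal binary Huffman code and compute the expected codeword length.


Huffman construction (repeatedly merge the two least-probable nodes; each merge adds 1 bit to every symbol beneath it): 5/91 + 12/91 = 17/91; 17/91 + 19/91 = 36/91; 27/91 + 4/13 = 55/91; 36/91 + 55/91 = 1. Resulting codeword lengths (in the order the probabilities were given): (3, 2, 2, 3, 2). L_avg = sum(p_i * l_i) = 12/91*3 + 4/13*2 + 27/91*2 + 5/91*3 + 19/91*2 = 199/91 = 2.1868

2.1868 bits


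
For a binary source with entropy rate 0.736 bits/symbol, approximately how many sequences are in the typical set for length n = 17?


log2|A_typical| = nH = 17 * 0.736 = 12.512, so |A_typical| ~ 2^12.512 = 5.841e+03

5.841e+03


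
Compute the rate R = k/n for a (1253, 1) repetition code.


Rate = k/n = 1/1253

1/1253


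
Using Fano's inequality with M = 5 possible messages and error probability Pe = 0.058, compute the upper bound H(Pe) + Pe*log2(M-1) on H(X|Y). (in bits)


H(Pe) = -Pe*log2(Pe) - (1-Pe)*log2(1-Pe) = -0.058*log2(0.058) - 0.942*log2(0.942) = 0.238253 + 0.081201 = 0.3195. Pe*log2(M-1) = 0.058*log2(4) = 0.116000. Bound = H(Pe) + Pe*log2(M-1) = 0.238253 + 0.081201 + 0.116000 = 0.4355

0.4355 bits


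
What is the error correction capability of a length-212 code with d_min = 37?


Correction capability = floor((d-1)/2) = floor((37-1)/2) = 18

18 errors


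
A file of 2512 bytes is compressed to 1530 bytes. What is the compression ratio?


Ratio = original / compressed = 2512 / 1530 = 1.6418

1.6418


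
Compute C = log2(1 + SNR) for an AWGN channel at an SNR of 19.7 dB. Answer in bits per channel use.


SNR_linear = 10^(19.7/10) = 93.3254; C = log2(1 + SNR_linear) = log2(1 + 93.3254) = 6.5596

6.5596 bits/channel use


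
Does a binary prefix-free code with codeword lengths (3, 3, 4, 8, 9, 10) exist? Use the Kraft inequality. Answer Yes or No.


Kraft sum = sum(2^(-l_i)) = 0.3193, need <= 1. Result: satisfied (a binary prefix-free code with these lengths exists)

Yes


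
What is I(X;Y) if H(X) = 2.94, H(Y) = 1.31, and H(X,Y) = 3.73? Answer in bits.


I(X;Y) = H(X) + H(Y) - H(X,Y) = 2.94 + 1.31 - 3.73 = 0.52

0.52 bits


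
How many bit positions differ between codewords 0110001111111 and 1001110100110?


Count differing positions: ^ ^ ^ ^ ^ ^ ^ . ^ ^ . . ^ = 10 differences

10


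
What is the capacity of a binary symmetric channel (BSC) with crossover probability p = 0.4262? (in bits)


H(p) = -p*log2(p) - (1-p)*log2(1-p) = -0.4262*log2(0.4262) - 0.5738*log2(0.5738) = 0.524395 + 0.459832 = 0.9842. C = 1 - H(p) = 1 - 0.9842 = 0.0158

0.0158 bits


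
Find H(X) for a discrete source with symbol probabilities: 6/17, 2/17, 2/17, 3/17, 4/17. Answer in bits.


H = -sum(p_i * log2(p_i)). Terms: -(6/17)*log2(6/17) = 0.530294; -(2/17)*log2(2/17) = 0.363231; -(2/17)*log2(2/17) = 0.363231; -(3/17)*log2(3/17) = 0.441618; -(4/17)*log2(4/17) = 0.491168. H = 0.530294 + 0.363231 + 0.363231 + 0.441618 + 0.491168 = 2.1895

2.1895 bits


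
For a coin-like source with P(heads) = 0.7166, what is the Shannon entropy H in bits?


H = -p*log2(p) - (1-p)*log2(1-p). -0.7166*log2(0.7166) = 0.344513; -0.2834*log2(0.2834) = 0.515530. H = 0.344513 + 0.515530 = 0.86

0.86 bits


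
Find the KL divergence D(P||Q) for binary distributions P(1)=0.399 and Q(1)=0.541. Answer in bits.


KL = p*log2(p/q) + (1-p)*log2((1-p)/(1-q)) = 0.399*log2(0.399/0.541) + 0.601*log2(0.601/0.459) = 0.0585

0.0585 bits


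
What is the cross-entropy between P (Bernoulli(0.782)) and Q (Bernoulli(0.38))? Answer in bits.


H(P,Q) = -p*log2(q) - (1-p)*log2(1-q). -0.782*log2(0.38) = 1.091616; -0.218*log2(0.62) = 0.150346. H(P,Q) = 1.091616 + 0.150346 = 1.242

1.242 bits


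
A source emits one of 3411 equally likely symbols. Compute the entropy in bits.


H = log2(n) = log2(3411) = 11.736

11.736 bits


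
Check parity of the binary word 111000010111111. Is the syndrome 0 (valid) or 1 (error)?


Syndrome = XOR of all bits = 1 XOR 1 XOR 1 XOR 0 XOR 0 XOR 0 XOR 0 XOR 1 XOR 0 XOR 1 XOR 1 XOR 1 XOR 1 XOR 1 XOR 1 = 0

0


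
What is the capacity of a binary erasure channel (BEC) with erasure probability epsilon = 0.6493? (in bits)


C = 1 - epsilon = 1 - 0.6493 = 0.3507

0.3507 bits


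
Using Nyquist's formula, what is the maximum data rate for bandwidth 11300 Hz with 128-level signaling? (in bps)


Rate = 2 * B * log2(M) = 2 * 11300 * 7.0 = 158200.0

158200.0 bps


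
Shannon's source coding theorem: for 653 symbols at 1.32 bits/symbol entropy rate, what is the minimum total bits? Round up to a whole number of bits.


Minimum bits >= n * H = 653 * 1.32 = 861.96, rounded up to a whole number of bits = 862

862 bits


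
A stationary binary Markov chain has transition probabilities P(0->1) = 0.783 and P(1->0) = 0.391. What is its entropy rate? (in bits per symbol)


Stationary distribution: pi_0 = p10/(p01+p10) = 0.333, pi_1 = 0.667. Entropy rate H' = pi_0*H(p01) + pi_1*H(p10) = 0.333*0.7547 + 0.667*0.9654 = 0.8952

0.8952 bits/symbol


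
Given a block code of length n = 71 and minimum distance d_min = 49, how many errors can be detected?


Detection capability = d_min - 1 = 49 - 1 = 48

48 errors


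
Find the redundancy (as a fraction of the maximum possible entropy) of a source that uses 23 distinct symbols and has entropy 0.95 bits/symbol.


H_max = log2(K) = log2(23) = 4.5236 bits/symbol. Redundancy = 1 - H/H_max = 1 - 0.95/4.5236 = 1 - 0.21 = 0.79

0.79


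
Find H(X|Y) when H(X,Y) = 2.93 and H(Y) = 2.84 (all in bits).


H(X|Y) = H(X,Y) - H(Y) = 2.93 - 2.84 = 0.09

0.09 bits


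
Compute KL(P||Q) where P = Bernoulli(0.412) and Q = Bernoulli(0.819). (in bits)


KL = p*log2(p/q) + (1-p)*log2((1-p)/(1-q)) = 0.412*log2(0.412/0.819) + 0.588*log2(0.588/0.181) = 0.5911

0.5911 bits


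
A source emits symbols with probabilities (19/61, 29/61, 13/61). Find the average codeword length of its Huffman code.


Huffman construction (repeatedly merge the two least-probable nodes; each merge adds 1 bit to every symbol beneath it): 13/61 + 19/61 = 32/61; 29/61 + 32/61 = 1. Resulting codeword lengths (in the order the probabilities were given): (2, 1, 2). L_avg = sum(p_i * l_i) = 19/61*2 + 29/61*1 + 13/61*2 = 93/61 = 1.5246

1.5246 bits


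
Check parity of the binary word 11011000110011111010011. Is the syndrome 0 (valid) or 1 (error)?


Syndrome = XOR of all bits = 1 XOR 1 XOR 0 XOR 1 XOR 1 XOR 0 XOR 0 XOR 0 XOR 1 XOR 1 XOR 0 XOR 0 XOR 1 XOR 1 XOR 1 XOR 1 XOR 1 XOR 0 XOR 1 XOR 0 XOR 0 XOR 1 XOR 1 = 0

0


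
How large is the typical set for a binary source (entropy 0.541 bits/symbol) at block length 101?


log2|A_typical| = nH = 101 * 0.541 = 54.641, so |A_typical| ~ 2^54.641 = 2.809e+16

2.809e+16


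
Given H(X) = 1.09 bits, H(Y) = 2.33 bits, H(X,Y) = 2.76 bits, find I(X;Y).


I(X;Y) = H(X) + H(Y) - H(X,Y) = 1.09 + 2.33 - 2.76 = 0.66

0.66 bits


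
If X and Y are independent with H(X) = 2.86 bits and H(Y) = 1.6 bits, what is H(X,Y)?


For independent variables, H(X,Y) = H(X) + H(Y) = 2.86 + 1.6 = 4.46

4.46 bits


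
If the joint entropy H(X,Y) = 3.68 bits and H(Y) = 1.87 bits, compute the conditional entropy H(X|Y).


H(X|Y) = H(X,Y) - H(Y) = 3.68 - 1.87 = 1.81

1.81 bits


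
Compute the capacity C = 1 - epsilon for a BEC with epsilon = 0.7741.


C = 1 - epsilon = 1 - 0.7741 = 0.2259

0.2259 bits


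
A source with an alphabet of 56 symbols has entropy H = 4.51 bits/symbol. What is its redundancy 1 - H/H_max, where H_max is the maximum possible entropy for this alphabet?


H_max = log2(K) = log2(56) = 5.8074 bits/symbol. Redundancy = 1 - H/H_max = 1 - 4.51/5.8074 = 1 - 0.7766 = 0.2234

0.2234


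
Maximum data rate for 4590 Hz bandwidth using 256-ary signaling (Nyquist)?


Rate = 2 * B * log2(M) = 2 * 4590 * 8.0 = 73440.0

73440.0 bps


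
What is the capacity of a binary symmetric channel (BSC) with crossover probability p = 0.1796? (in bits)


H(p) = -p*log2(p) - (1-p)*log2(1-p) = -0.1796*log2(0.1796) - 0.8204*log2(0.8204) = 0.444894 + 0.234307 = 0.6792. C = 1 - H(p) = 1 - 0.6792 = 0.3208

0.3208 bits


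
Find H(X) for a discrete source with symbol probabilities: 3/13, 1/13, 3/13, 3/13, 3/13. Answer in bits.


H = -sum(p_i * log2(p_i)). Terms: -(3/13)*log2(3/13) = 0.488187; -(1/13)*log2(1/13) = 0.284649; -(3/13)*log2(3/13) = 0.488187; -(3/13)*log2(3/13) = 0.488187; -(3/13)*log2(3/13) = 0.488187. H = 0.488187 + 0.284649 + 0.488187 + 0.488187 + 0.488187 = 2.2374

2.2374 bits


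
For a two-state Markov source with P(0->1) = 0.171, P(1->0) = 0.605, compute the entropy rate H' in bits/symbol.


Stationary distribution: pi_0 = p10/(p01+p10) = 0.7796, pi_1 = 0.2204. Entropy rate H' = pi_0*H(p01) + pi_1*H(p10) = 0.7796*0.66 + 0.2204*0.968 = 0.7279

0.7279 bits/symbol


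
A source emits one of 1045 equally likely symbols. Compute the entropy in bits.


H = log2(n) = log2(1045) = 10.0293

10.0293 bits


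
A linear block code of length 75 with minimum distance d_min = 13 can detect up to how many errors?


Detection capability = d_min - 1 = 13 - 1 = 12

12 errors


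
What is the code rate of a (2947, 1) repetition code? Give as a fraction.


Rate = k/n = 1/2947

1/2947


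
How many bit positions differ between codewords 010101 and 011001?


Count differing positions: . . ^ ^ . . = 2 differences

2


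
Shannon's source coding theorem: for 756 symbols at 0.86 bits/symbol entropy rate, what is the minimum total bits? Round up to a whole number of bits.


Minimum bits >= n * H = 756 * 0.86 = 650.16, rounded up to a whole number of bits = 651

651 bits


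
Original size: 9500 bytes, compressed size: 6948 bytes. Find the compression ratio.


Ratio = original / compressed = 9500 / 6948 = 1.3673

1.3673


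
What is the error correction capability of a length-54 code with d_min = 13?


Correction capability = floor((d-1)/2) = floor((13-1)/2) = 6

6 errors


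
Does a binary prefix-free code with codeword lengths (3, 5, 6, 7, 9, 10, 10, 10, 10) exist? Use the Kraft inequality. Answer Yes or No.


Kraft sum = sum(2^(-l_i)) = 0.1855, need <= 1. Result: satisfied (a binary prefix-free code with these lengths exists)

Yes


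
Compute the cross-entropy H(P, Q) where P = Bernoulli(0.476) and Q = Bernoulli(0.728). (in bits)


H(P,Q) = -p*log2(q) - (1-p)*log2(1-q). -0.476*log2(0.728) = 0.218003; -0.524*log2(0.272) = 0.984240. H(P,Q) = 0.218003 + 0.984240 = 1.2022

1.2022 bits


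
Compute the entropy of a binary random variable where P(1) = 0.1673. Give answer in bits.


H = -p*log2(p) - (1-p)*log2(1-p). -0.1673*log2(0.1673) = 0.431549; -0.8327*log2(0.8327) = 0.219942. H = 0.431549 + 0.219942 = 0.6515

0.6515 bits


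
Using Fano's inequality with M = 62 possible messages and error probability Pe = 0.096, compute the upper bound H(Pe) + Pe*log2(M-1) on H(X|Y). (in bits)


H(Pe) = -Pe*log2(Pe) - (1-Pe)*log2(1-Pe) = -0.096*log2(0.096) - 0.904*log2(0.904) = 0.324559 + 0.131627 = 0.4562. Pe*log2(M-1) = 0.096*log2(61) = 0.569351. Bound = H(Pe) + Pe*log2(M-1) = 0.324559 + 0.131627 + 0.569351 = 1.0255

1.0255 bits


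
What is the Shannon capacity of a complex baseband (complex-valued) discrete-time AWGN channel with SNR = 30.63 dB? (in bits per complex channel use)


SNR_linear = 10^(30.63/10) = 1156.1122; C = log2(1 + SNR_linear) = log2(1 + 1156.1122) = 10.1763

10.1763 bits/channel use


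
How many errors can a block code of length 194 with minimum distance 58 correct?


Correction capability = floor((d-1)/2) = floor((58-1)/2) = 28

28 errors


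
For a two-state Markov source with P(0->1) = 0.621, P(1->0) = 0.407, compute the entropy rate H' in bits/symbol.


Stationary distribution: pi_0 = p10/(p01+p10) = 0.3959, pi_1 = 0.6041. Entropy rate H' = pi_0*H(p01) + pi_1*H(p10) = 0.3959*0.9573 + 0.6041*0.9749 = 0.9679

0.9679 bits/symbol


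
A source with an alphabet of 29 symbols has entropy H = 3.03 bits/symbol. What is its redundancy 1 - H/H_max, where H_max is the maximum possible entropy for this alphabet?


H_max = log2(K) = log2(29) = 4.858 bits/symbol. Redundancy = 1 - H/H_max = 1 - 3.03/4.858 = 1 - 0.6237 = 0.3763

0.3763


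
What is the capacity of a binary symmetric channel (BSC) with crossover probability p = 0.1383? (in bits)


H(p) = -p*log2(p) - (1-p)*log2(1-p) = -0.1383*log2(0.1383) - 0.8617*log2(0.8617) = 0.394726 + 0.185044 = 0.5798. C = 1 - H(p) = 1 - 0.5798 = 0.4202

0.4202 bits


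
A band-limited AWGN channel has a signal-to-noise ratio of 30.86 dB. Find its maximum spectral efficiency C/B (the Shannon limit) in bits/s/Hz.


SNR_linear = 10^(30.86/10) = 1218.9896; C/B = log2(1 + SNR_linear) = log2(1 + 1218.9896) = 10.2527

10.2527 bits/s/Hz


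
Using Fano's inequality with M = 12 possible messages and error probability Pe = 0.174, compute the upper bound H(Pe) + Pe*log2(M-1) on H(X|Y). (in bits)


H(Pe) = -Pe*log2(Pe) - (1-Pe)*log2(1-Pe) = -0.174*log2(0.174) - 0.826*log2(0.826) = 0.438974 + 0.227799 = 0.6668. Pe*log2(M-1) = 0.174*log2(11) = 0.601941. Bound = H(Pe) + Pe*log2(M-1) = 0.438974 + 0.227799 + 0.601941 = 1.2687

1.2687 bits


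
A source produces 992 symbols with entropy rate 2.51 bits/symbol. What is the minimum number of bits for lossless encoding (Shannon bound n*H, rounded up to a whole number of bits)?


Minimum bits >= n * H = 992 * 2.51 = 2489.92, rounded up to a whole number of bits = 2490

2490 bits


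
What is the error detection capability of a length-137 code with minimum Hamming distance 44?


Detection capability = d_min - 1 = 44 - 1 = 43

43 errors


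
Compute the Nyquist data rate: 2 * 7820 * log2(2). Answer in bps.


Rate = 2 * B * log2(M) = 2 * 7820 * 1.0 = 15640.0

15640.0 bps


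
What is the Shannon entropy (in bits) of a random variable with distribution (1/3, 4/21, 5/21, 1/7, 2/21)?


H = -sum(p_i * log2(p_i)). Terms: -(1/3)*log2(1/3) = 0.528321; -(4/21)*log2(4/21) = 0.455680; -(5/21)*log2(5/21) = 0.492950; -(1/7)*log2(1/7) = 0.401051; -(2/21)*log2(2/21) = 0.323078. H = 0.528321 + 0.455680 + 0.492950 + 0.401051 + 0.323078 = 2.2011

2.2011 bits


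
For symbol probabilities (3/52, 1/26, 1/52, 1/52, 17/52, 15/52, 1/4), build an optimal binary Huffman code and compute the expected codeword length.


Huffman construction (repeatedly merge the two least-probable nodes; each merge adds 1 bit to every symbol beneath it): 1/52 + 1/52 = 1/26; 1/26 + 1/26 = 1/13; 3/52 + 1/13 = 7/52; 7/52 + 1/4 = 5/13; 15/52 + 17/52 = 8/13; 5/13 + 8/13 = 1. Resulting codeword lengths (in the order the probabilities were given): (3, 4, 5, 5, 2, 2, 2). L_avg = sum(p_i * l_i) = 3/52*3 + 1/26*4 + 1/52*5 + 1/52*5 + 17/52*2 + 15/52*2 + 1/4*2 = 9/4 = 2.25

2.25 bits


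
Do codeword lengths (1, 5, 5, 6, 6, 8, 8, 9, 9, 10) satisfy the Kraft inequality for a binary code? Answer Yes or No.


Kraft sum = sum(2^(-l_i)) = 0.6064, need <= 1. Result: satisfied (a binary prefix-free code with these lengths exists)

Yes


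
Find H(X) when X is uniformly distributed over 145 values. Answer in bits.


H = log2(n) = log2(145) = 7.1799

7.1799 bits


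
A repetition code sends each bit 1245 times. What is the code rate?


Rate = k/n = 1/1245

1/1245


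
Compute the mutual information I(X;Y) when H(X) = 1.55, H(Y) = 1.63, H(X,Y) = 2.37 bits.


I(X;Y) = H(X) + H(Y) - H(X,Y) = 1.55 + 1.63 - 2.37 = 0.81

0.81 bits


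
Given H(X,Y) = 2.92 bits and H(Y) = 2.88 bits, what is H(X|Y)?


H(X|Y) = H(X,Y) - H(Y) = 2.92 - 2.88 = 0.04

0.04 bits


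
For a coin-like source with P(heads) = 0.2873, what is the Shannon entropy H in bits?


H = -p*log2(p) - (1-p)*log2(1-p). -0.2873*log2(0.2873) = 0.516959; -0.7127*log2(0.7127) = 0.348249. H = 0.516959 + 0.348249 = 0.8652

0.8652 bits


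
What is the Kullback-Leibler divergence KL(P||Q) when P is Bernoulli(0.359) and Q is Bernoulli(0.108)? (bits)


KL = p*log2(p/q) + (1-p)*log2((1-p)/(1-q)) = 0.359*log2(0.359/0.108) + 0.641*log2(0.641/0.892) = 0.3166

0.3166 bits


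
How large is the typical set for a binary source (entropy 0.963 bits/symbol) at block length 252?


log2|A_typical| = nH = 252 * 0.963 = 242.676, so |A_typical| ~ 2^242.676 = 1.129e+73

1.129e+73


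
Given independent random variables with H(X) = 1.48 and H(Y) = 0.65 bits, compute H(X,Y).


For independent variables, H(X,Y) = H(X) + H(Y) = 1.48 + 0.65 = 2.13

2.13 bits
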